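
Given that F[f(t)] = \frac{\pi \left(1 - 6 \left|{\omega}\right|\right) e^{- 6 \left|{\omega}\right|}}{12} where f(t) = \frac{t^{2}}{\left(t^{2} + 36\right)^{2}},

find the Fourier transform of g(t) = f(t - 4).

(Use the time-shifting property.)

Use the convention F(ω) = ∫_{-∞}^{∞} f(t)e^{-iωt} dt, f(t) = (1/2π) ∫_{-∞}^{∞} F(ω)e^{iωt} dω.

F[g](ω) = \frac{\pi \left(1 - 6 \left|{\omega}\right|\right) e^{- 4 i \omega - 6 \left|{\omega}\right|}}{12}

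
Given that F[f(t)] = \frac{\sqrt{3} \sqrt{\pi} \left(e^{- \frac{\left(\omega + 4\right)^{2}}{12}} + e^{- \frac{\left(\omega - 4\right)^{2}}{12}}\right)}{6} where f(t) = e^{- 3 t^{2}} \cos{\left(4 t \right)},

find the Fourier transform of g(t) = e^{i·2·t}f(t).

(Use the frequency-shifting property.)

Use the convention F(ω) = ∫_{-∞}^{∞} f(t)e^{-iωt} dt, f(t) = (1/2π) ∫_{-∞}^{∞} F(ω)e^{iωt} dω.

F[g](ω) = \frac{\sqrt{3} \sqrt{\pi} \left(e^{\frac{4 \omega}{3} + \frac{1}{3}} + e^{3}\right) e^{- \frac{\omega^{2}}{12} - \frac{\omega}{3} - \frac{10}{3}}}{6}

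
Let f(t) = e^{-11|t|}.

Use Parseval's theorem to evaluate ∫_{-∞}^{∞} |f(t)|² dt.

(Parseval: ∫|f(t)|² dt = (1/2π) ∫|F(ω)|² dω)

∫|f(t)|² dt = \frac{1}{11}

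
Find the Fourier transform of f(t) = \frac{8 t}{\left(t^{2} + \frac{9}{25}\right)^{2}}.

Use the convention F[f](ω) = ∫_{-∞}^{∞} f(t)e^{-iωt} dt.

F(ω) = - \frac{20 i \pi \omega e^{- \frac{3 \left|{\omega}\right|}{5}}}{3}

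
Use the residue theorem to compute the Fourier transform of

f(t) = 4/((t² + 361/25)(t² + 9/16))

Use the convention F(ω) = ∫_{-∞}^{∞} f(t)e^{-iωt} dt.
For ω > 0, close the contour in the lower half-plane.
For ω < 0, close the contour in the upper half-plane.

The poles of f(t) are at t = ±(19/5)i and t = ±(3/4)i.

Let g(z) = f(z)e^{-iωz}; for large |z| the factor e^{-iωz} decays in the lower half-plane when ω > 0 and in the upper half-plane when ω < 0.

Case ω > 0 (lower half-plane, clockwise contour ⇒ F(ω) = -2πi·ΣRes):
  Res_{z = - \frac{19 i}{5}} g(z) = - \frac{4000 i e^{- \frac{19 \omega}{5}}}{105469}
  Res_{z = - \frac{3 i}{4}} g(z) = \frac{3200 i e^{- \frac{3 \omega}{4}}}{16653}
  F(ω) = -2πi·ΣRes = \frac{6400 \pi e^{- \frac{3 \omega}{4}}}{16653} - \frac{8000 \pi e^{- \frac{19 \omega}{5}}}{105469}

Case ω < 0 (upper half-plane, counterclockwise contour ⇒ F(ω) = +2πi·ΣRes):
  Res_{z = \frac{19 i}{5}} g(z) = \frac{4000 i e^{\frac{19 \omega}{5}}}{105469}
  Res_{z = \frac{3 i}{4}} g(z) = - \frac{3200 i e^{\frac{3 \omega}{4}}}{16653}
  F(ω) = 2πi·ΣRes = \frac{1600 \pi \left(- 15 e^{\frac{19 \omega}{5}} + 76 e^{\frac{3 \omega}{4}}\right)}{316407}

Both cases combine into a single formula in |ω|:

F(ω) = \frac{6400 \pi e^{- \frac{3 \left|{\omega}\right|}{4}}}{16653} - \frac{8000 \pi e^{- \frac{19 \left|{\omega}\right|}{5}}}{105469}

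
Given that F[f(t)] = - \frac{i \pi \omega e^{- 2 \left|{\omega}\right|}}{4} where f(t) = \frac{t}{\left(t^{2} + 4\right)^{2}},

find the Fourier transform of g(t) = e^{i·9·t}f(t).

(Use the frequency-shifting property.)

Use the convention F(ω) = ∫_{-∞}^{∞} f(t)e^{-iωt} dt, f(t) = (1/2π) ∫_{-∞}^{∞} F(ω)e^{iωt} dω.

F[g](ω) = \frac{i \pi \left(9 - \omega\right) e^{- 2 \left|{\omega - 9}\right|}}{4}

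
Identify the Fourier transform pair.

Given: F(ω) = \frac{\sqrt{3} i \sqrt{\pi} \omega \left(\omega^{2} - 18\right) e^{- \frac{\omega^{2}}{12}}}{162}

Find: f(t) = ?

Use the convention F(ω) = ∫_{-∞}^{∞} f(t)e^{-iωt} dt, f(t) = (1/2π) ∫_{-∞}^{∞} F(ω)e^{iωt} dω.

f(t) = 4 t^{3} e^{- 3 t^{2}}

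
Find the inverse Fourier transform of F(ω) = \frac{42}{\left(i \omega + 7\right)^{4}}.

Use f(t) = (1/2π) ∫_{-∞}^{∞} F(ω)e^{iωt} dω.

f(t) = 7 t^{3} e^{- 7 t} u\left(t\right)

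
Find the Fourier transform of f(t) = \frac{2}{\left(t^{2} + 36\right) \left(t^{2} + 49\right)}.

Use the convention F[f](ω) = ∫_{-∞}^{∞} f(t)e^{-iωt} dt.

F(ω) = \frac{\pi \left(7 e^{\left|{\omega}\right|} - 6\right) e^{- 7 \left|{\omega}\right|}}{273}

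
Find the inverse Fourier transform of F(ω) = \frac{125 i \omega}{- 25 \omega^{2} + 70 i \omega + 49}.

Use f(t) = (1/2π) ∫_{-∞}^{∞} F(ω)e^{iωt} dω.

f(t) = 5 \left(1 - \frac{7 t}{5}\right) e^{- \frac{7 t}{5}} u\left(t\right)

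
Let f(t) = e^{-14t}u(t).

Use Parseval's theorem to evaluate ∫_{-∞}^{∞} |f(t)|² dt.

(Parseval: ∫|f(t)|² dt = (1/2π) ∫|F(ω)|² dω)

∫|f(t)|² dt = \frac{1}{28}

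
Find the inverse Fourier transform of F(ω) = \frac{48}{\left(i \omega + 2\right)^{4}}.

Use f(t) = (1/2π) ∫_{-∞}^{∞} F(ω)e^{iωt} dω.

f(t) = 8 t^{3} e^{- 2 t} u\left(t\right)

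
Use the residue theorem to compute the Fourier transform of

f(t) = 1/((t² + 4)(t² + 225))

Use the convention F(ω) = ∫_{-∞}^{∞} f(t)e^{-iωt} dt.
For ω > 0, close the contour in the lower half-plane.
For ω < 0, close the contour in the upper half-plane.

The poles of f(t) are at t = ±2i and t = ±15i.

Let g(z) = f(z)e^{-iωz}; for large |z| the factor e^{-iωz} decays in the lower half-plane when ω > 0 and in the upper half-plane when ω < 0.

Case ω > 0 (lower half-plane, clockwise contour ⇒ F(ω) = -2πi·ΣRes):
  Res_{z = - 2 i} g(z) = \frac{i e^{- 2 \omega}}{884}
  Res_{z = - 15 i} g(z) = - \frac{i e^{- 15 \omega}}{6630}
  F(ω) = -2πi·ΣRes = \frac{\pi \left(15 e^{13 \omega} - 2\right) e^{- 15 \omega}}{6630}

Case ω < 0 (upper half-plane, counterclockwise contour ⇒ F(ω) = +2πi·ΣRes):
  Res_{z = 2 i} g(z) = - \frac{i e^{2 \omega}}{884}
  Res_{z = 15 i} g(z) = \frac{i e^{15 \omega}}{6630}
  F(ω) = 2πi·ΣRes = \frac{\pi \left(15 - 2 e^{13 \omega}\right) e^{2 \omega}}{6630}

Both cases combine into a single formula in |ω|:

F(ω) = \frac{\pi \left(15 e^{13 \left|{\omega}\right|} - 2\right) e^{- 15 \left|{\omega}\right|}}{6630}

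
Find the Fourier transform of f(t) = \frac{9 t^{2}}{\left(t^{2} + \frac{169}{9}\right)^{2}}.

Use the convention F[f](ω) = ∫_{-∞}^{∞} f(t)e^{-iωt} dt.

F(ω) = \frac{9 \pi \left(3 - 13 \left|{\omega}\right|\right) e^{- \frac{13 \left|{\omega}\right|}{3}}}{26}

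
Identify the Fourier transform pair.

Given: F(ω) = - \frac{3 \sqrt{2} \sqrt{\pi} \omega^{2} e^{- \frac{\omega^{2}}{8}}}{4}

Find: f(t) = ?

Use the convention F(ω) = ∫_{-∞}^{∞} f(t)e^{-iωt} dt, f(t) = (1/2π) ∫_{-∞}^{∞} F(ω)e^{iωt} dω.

f(t) = 3 \left(8 t^{2} - 2\right) e^{- 2 t^{2}}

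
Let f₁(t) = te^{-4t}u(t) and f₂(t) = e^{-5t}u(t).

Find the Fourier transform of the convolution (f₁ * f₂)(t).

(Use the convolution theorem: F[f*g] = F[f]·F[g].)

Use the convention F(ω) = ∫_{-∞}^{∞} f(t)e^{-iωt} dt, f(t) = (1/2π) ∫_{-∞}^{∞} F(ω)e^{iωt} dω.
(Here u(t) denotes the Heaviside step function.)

F[f₁*f₂](ω) = \frac{1}{\left(i \omega + 4\right)^{2} \left(i \omega + 5\right)}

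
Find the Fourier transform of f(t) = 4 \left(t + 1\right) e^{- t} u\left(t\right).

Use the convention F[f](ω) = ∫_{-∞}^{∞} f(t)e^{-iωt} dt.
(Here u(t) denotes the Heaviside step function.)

F(ω) = \frac{4 \left(- i \omega - 2\right)}{\omega^{2} - 2 i \omega - 1}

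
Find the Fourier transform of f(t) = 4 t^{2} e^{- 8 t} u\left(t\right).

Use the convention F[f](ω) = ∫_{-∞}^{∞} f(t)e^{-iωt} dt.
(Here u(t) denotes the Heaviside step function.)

F(ω) = \frac{8}{\left(i \omega + 8\right)^{3}}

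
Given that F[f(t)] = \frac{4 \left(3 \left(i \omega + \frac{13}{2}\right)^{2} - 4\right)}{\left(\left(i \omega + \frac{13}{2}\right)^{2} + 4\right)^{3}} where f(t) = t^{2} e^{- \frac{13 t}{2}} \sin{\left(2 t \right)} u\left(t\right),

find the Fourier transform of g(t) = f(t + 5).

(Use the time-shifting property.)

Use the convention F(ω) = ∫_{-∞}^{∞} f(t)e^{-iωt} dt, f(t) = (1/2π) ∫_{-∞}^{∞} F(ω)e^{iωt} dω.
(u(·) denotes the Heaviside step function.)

F[g](ω) = \frac{\left(192 \left(2 i \omega + 13\right)^{2} - 1024\right) e^{5 i \omega}}{\left(\left(2 i \omega + 13\right)^{2} + 16\right)^{3}}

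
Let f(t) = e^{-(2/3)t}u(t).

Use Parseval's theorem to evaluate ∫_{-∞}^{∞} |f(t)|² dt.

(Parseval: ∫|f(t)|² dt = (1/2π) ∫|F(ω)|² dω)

∫|f(t)|² dt = \frac{3}{4}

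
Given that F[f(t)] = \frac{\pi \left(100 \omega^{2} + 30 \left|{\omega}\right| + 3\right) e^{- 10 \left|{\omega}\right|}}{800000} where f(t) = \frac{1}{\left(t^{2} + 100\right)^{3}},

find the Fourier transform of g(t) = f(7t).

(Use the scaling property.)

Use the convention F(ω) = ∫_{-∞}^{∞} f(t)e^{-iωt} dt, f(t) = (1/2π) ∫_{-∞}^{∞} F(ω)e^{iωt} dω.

F[g](ω) = \frac{\pi \left(100 \omega^{2} + 210 \left|{\omega}\right| + 147\right) e^{- \frac{10 \left|{\omega}\right|}{7}}}{274400000}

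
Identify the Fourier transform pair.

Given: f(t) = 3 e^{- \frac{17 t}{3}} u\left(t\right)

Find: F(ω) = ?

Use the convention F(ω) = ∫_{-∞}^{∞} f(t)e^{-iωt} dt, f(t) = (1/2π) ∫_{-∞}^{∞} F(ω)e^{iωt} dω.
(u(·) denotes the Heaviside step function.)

F(ω) = \frac{9}{3 i \omega + 17}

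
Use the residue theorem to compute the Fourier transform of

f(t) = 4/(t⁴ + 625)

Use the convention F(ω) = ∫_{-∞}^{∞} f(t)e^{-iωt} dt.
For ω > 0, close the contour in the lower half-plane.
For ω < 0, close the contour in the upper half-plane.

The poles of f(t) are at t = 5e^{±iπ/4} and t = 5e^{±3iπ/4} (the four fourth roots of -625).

Let g(z) = f(z)e^{-iωz}; for large |z| the factor e^{-iωz} decays in the lower half-plane when ω > 0 and in the upper half-plane when ω < 0.

Case ω > 0 (lower half-plane, clockwise contour ⇒ F(ω) = -2πi·ΣRes):
  Res_{z = - \frac{5 \sqrt{2}}{2} - \frac{5 \sqrt{2} i}{2}} g(z) = \frac{\sqrt{2} i \left(1 - i\right) e^{\frac{5 \sqrt{2} \omega \left(-1 + i\right)}{2}}}{250}
  Res_{z = \frac{5 \sqrt{2}}{2} - \frac{5 \sqrt{2} i}{2}} g(z) = \frac{\sqrt{2} i \left(1 + i\right) e^{- \frac{5 \sqrt{2} \omega \left(1 + i\right)}{2}}}{250}
  F(ω) = -2πi·ΣRes = \frac{\sqrt{2} \pi \left(\left(1 - i\right) e^{5 \sqrt{2} i \omega} + 1 + i\right) e^{- \frac{5 \sqrt{2} \omega \left(1 + i\right)}{2}}}{125} = \frac{4 \pi e^{- \frac{5 \sqrt{2} \omega}{2}} \sin{\left(\frac{5 \sqrt{2} \omega}{2} + \frac{\pi}{4} \right)}}{125}

Case ω < 0 (upper half-plane, counterclockwise contour ⇒ F(ω) = +2πi·ΣRes):
  Res_{z = \frac{5 \sqrt{2}}{2} + \frac{5 \sqrt{2} i}{2}} g(z) = \frac{\sqrt{2} i \left(-1 + i\right) e^{\frac{5 \sqrt{2} \omega \left(1 - i\right)}{2}}}{250}
  Res_{z = - \frac{5 \sqrt{2}}{2} + \frac{5 \sqrt{2} i}{2}} g(z) = \frac{\sqrt{2} \left(1 - i\right) e^{\frac{5 \sqrt{2} \omega \left(1 + i\right)}{2}}}{250}
  F(ω) = 2πi·ΣRes = - \frac{\sqrt{2} i \pi \left(i \left(1 - i\right) e^{\frac{5 \sqrt{2} \omega \left(1 - i\right)}{2}} - \left(1 - i\right) e^{\frac{5 \sqrt{2} \omega \left(1 + i\right)}{2}}\right)}{125} = \frac{4 \pi e^{\frac{5 \sqrt{2} \omega}{2}} \cos{\left(\frac{5 \sqrt{2} \omega}{2} + \frac{\pi}{4} \right)}}{125}

Both cases combine into a single formula in |ω|:

F(ω) = \frac{4 \pi e^{- \frac{5 \sqrt{2} \left|{\omega}\right|}{2}} \sin{\left(\frac{5 \sqrt{2} \left|{\omega}\right|}{2} + \frac{\pi}{4} \right)}}{125}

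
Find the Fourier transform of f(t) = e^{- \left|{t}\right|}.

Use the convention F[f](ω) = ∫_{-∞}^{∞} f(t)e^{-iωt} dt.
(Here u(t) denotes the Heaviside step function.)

F(ω) = \frac{2}{\omega^{2} + 1}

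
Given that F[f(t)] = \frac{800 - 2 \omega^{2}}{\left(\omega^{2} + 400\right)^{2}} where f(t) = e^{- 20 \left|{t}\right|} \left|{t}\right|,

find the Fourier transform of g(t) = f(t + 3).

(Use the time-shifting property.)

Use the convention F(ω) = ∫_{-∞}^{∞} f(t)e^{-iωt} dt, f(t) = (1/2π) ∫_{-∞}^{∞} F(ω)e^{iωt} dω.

F[g](ω) = \frac{2 \left(400 - \omega^{2}\right) e^{3 i \omega}}{\left(\omega^{2} + 400\right)^{2}}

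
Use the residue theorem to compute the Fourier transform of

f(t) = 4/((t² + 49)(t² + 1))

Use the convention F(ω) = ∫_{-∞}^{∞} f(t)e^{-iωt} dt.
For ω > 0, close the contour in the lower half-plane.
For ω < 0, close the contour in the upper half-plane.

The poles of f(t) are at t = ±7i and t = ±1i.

Let g(z) = f(z)e^{-iωz}; for large |z| the factor e^{-iωz} decays in the lower half-plane when ω > 0 and in the upper half-plane when ω < 0.

Case ω > 0 (lower half-plane, clockwise contour ⇒ F(ω) = -2πi·ΣRes):
  Res_{z = - 7 i} g(z) = - \frac{i e^{- 7 \omega}}{168}
  Res_{z = - i} g(z) = \frac{i e^{- \omega}}{24}
  F(ω) = -2πi·ΣRes = \frac{\pi e^{- \omega}}{12} - \frac{\pi e^{- 7 \omega}}{84}

Case ω < 0 (upper half-plane, counterclockwise contour ⇒ F(ω) = +2πi·ΣRes):
  Res_{z = 7 i} g(z) = \frac{i e^{7 \omega}}{168}
  Res_{z = i} g(z) = - \frac{i e^{\omega}}{24}
  F(ω) = 2πi·ΣRes = \frac{\pi \left(7 - e^{6 \omega}\right) e^{\omega}}{84}

Both cases combine into a single formula in |ω|:

F(ω) = \frac{\pi e^{- \left|{\omega}\right|}}{12} - \frac{\pi e^{- 7 \left|{\omega}\right|}}{84}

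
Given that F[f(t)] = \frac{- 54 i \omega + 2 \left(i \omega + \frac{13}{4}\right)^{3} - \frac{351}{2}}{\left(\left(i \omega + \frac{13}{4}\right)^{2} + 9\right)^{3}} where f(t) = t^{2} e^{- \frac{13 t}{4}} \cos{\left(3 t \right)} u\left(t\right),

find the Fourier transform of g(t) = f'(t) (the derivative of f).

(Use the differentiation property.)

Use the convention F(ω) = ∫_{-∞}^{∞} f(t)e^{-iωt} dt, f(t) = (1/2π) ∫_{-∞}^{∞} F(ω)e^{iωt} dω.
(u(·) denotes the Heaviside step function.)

F[g](ω) = - \frac{128 i \omega \left(1728 i \omega - \left(4 i \omega + 13\right)^{3} + 5616\right)}{\left(\left(4 i \omega + 13\right)^{2} + 144\right)^{3}}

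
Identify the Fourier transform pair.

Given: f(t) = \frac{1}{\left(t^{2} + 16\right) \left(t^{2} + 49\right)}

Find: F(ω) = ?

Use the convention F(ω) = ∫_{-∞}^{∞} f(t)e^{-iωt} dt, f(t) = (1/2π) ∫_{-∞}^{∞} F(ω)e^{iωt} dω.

F(ω) = \frac{\pi \left(7 e^{3 \left|{\omega}\right|} - 4\right) e^{- 7 \left|{\omega}\right|}}{924}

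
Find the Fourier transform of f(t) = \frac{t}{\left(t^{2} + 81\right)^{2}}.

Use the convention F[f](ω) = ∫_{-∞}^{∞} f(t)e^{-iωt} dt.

F(ω) = - \frac{i \pi \omega e^{- 9 \left|{\omega}\right|}}{18}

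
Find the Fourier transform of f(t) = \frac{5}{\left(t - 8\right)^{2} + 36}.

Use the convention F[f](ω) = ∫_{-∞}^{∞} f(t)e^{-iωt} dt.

F(ω) = \frac{5 \pi e^{- 8 i \omega - 6 \left|{\omega}\right|}}{6}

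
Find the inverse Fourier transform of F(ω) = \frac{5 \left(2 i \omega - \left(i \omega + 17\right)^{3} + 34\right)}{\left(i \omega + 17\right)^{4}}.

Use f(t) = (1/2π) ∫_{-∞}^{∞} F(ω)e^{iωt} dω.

f(t) = 5 \left(t^{2} - 1\right) e^{- 17 t} u\left(t\right)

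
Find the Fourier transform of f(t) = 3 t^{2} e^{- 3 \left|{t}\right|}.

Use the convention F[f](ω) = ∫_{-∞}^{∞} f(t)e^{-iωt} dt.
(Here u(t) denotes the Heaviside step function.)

F(ω) = \frac{108 \left(3 - \omega^{2}\right)}{\left(\omega^{2} + 9\right)^{3}}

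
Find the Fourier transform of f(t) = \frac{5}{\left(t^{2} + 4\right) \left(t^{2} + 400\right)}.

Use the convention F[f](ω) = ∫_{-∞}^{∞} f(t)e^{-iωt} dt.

F(ω) = \frac{\pi \left(10 e^{18 \left|{\omega}\right|} - 1\right) e^{- 20 \left|{\omega}\right|}}{1584}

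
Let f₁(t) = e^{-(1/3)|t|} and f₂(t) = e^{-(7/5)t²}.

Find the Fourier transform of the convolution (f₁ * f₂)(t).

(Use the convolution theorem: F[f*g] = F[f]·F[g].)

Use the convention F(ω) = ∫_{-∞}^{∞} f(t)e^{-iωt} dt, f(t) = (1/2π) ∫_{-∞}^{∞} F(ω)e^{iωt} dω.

F[f₁*f₂](ω) = \frac{6 \sqrt{35} \sqrt{\pi} e^{- \frac{5 \omega^{2}}{28}}}{7 \left(9 \omega^{2} + 1\right)}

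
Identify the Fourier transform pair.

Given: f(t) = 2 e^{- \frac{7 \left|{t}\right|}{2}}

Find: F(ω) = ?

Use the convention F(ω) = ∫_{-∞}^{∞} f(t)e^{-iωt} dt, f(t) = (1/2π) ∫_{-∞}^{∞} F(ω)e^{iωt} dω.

F(ω) = \frac{56}{4 \omega^{2} + 49}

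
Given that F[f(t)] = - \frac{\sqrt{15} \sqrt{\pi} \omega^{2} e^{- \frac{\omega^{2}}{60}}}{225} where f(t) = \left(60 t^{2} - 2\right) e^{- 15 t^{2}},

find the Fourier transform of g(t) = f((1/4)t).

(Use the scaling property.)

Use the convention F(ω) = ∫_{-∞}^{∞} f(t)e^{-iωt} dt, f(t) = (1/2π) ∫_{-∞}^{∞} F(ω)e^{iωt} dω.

F[g](ω) = - \frac{64 \sqrt{15} \sqrt{\pi} \omega^{2} e^{- \frac{4 \omega^{2}}{15}}}{225}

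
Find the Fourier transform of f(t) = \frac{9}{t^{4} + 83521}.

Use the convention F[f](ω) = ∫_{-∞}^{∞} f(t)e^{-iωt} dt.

F(ω) = \frac{9 \pi e^{- \frac{17 \sqrt{2} \left|{\omega}\right|}{2}} \sin{\left(\frac{17 \sqrt{2} \left|{\omega}\right|}{2} + \frac{\pi}{4} \right)}}{4913}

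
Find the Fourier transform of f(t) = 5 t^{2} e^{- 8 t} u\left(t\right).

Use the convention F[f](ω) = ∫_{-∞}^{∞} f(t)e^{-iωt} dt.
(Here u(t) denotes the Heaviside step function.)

F(ω) = \frac{10}{\left(i \omega + 8\right)^{3}}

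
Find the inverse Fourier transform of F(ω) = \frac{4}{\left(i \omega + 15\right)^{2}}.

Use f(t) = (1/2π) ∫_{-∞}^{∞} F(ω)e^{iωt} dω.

f(t) = 4 t e^{- 15 t} u\left(t\right)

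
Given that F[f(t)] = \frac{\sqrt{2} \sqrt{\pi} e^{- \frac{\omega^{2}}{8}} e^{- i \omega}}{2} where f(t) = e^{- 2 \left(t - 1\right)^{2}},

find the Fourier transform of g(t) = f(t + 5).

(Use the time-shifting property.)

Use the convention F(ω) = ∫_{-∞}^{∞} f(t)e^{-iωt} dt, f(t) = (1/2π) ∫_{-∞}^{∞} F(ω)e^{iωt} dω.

F[g](ω) = \frac{\sqrt{2} \sqrt{\pi} e^{\frac{\omega \left(- \omega + 32 i\right)}{8}}}{2}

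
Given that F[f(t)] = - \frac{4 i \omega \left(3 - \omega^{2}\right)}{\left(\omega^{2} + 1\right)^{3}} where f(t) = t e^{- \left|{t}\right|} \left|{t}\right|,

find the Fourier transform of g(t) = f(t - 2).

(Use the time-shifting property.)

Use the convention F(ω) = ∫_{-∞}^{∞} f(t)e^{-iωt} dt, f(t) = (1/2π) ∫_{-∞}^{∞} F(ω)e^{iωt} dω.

F[g](ω) = \frac{4 i \omega \left(\omega^{2} - 3\right) e^{- 2 i \omega}}{\left(\omega^{2} + 1\right)^{3}}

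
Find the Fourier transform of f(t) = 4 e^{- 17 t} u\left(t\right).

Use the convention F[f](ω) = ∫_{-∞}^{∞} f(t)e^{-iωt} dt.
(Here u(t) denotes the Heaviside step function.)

F(ω) = \frac{4}{i \omega + 17}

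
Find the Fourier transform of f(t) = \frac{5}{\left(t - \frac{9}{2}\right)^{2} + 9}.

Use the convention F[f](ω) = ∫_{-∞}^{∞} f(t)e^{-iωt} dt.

F(ω) = \frac{5 \pi e^{- \frac{9 i \omega}{2} - 3 \left|{\omega}\right|}}{3}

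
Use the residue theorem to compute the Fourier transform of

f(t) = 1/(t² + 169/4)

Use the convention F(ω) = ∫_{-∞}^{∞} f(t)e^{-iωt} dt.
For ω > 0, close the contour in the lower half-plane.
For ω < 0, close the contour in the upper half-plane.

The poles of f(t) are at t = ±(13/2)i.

Let g(z) = f(z)e^{-iωz}; for large |z| the factor e^{-iωz} decays in the lower half-plane when ω > 0 and in the upper half-plane when ω < 0.

Case ω > 0 (lower half-plane, clockwise contour ⇒ F(ω) = -2πi·ΣRes):
  Res_{z = - \frac{13 i}{2}} g(z) = \frac{i e^{- \frac{13 \omega}{2}}}{13}
  F(ω) = -2πi·ΣRes = \frac{2 \pi e^{- \frac{13 \omega}{2}}}{13}

Case ω < 0 (upper half-plane, counterclockwise contour ⇒ F(ω) = +2πi·ΣRes):
  Res_{z = \frac{13 i}{2}} g(z) = - \frac{i e^{\frac{13 \omega}{2}}}{13}
  F(ω) = 2πi·ΣRes = \frac{2 \pi e^{\frac{13 \omega}{2}}}{13}

Both cases combine into a single formula in |ω|:

F(ω) = \frac{2 \pi e^{- \frac{13 \left|{\omega}\right|}{2}}}{13}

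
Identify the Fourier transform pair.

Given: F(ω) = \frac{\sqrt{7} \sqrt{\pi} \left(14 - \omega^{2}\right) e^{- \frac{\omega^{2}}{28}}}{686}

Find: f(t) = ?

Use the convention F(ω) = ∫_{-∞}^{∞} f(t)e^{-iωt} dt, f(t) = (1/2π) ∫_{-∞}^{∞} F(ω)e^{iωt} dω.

f(t) = 2 t^{2} e^{- 7 t^{2}}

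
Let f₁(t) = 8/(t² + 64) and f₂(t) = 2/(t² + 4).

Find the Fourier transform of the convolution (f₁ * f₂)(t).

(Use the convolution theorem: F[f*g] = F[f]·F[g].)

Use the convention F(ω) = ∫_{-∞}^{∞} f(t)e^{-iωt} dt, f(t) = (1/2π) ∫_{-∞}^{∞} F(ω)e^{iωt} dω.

F[f₁*f₂](ω) = \pi^{2} e^{- 10 \left|{\omega}\right|}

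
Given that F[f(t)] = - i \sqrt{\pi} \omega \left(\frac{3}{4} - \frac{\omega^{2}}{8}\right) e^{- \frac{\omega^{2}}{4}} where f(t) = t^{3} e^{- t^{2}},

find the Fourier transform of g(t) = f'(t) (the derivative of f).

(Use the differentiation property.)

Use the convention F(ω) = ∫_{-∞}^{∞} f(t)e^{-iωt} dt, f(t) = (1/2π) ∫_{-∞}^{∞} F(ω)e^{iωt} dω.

F[g](ω) = \frac{\sqrt{\pi} \omega^{2} \left(6 - \omega^{2}\right) e^{- \frac{\omega^{2}}{4}}}{8}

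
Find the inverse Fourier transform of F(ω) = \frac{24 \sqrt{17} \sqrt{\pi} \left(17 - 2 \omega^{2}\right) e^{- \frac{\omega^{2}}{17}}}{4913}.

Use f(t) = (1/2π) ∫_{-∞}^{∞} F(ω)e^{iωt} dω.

f(t) = 6 t^{2} e^{- \frac{17 t^{2}}{4}}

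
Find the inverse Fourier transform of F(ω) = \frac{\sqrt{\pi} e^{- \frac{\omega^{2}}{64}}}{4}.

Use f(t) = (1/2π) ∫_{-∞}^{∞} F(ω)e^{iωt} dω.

f(t) = e^{- 16 t^{2}}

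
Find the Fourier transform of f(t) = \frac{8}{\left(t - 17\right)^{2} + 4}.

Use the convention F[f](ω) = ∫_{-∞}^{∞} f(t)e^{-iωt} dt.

F(ω) = 4 \pi e^{- 17 i \omega - 2 \left|{\omega}\right|}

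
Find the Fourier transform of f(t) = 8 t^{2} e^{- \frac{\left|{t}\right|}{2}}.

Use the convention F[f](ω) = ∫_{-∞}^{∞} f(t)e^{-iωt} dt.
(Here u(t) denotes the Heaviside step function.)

F(ω) = \frac{256 \left(1 - 12 \omega^{2}\right)}{\left(4 \omega^{2} + 1\right)^{3}}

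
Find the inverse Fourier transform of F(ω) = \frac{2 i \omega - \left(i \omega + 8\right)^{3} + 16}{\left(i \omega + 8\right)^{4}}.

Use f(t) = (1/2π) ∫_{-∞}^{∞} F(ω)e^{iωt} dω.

f(t) = \left(t^{2} - 1\right) e^{- 8 t} u\left(t\right)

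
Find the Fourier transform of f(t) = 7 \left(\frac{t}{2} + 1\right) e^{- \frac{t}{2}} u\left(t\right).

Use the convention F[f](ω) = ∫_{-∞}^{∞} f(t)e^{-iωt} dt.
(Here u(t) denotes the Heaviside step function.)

F(ω) = \frac{28 \left(- i \omega - 1\right)}{4 \omega^{2} - 4 i \omega - 1}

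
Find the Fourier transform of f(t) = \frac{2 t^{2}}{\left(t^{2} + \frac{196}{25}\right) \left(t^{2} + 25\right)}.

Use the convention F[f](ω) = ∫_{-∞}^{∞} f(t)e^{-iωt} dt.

F(ω) = \frac{250 \pi e^{- 5 \left|{\omega}\right|}}{429} - \frac{140 \pi e^{- \frac{14 \left|{\omega}\right|}{5}}}{429}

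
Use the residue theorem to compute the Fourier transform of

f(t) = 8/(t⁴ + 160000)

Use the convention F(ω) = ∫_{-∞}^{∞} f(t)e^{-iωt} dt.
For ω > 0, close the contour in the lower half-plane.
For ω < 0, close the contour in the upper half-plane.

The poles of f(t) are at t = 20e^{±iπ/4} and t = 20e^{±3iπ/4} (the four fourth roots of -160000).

Let g(z) = f(z)e^{-iωz}; for large |z| the factor e^{-iωz} decays in the lower half-plane when ω > 0 and in the upper half-plane when ω < 0.

Case ω > 0 (lower half-plane, clockwise contour ⇒ F(ω) = -2πi·ΣRes):
  Res_{z = - 10 \sqrt{2} - 10 \sqrt{2} i} g(z) = \frac{\sqrt{2} i \left(1 - i\right) e^{10 \sqrt{2} \omega \left(-1 + i\right)}}{8000}
  Res_{z = 10 \sqrt{2} - 10 \sqrt{2} i} g(z) = \frac{\sqrt{2} i \left(1 + i\right) e^{- 10 \sqrt{2} \omega \left(1 + i\right)}}{8000}
  F(ω) = -2πi·ΣRes = \frac{\sqrt{2} \pi \left(1 - i\right) \left(e^{20 \sqrt{2} i \omega} + i\right) e^{- 10 \sqrt{2} \omega \left(1 + i\right)}}{4000} = \frac{\pi e^{- 10 \sqrt{2} \omega} \sin{\left(10 \sqrt{2} \omega + \frac{\pi}{4} \right)}}{1000}

Case ω < 0 (upper half-plane, counterclockwise contour ⇒ F(ω) = +2πi·ΣRes):
  Res_{z = 10 \sqrt{2} + 10 \sqrt{2} i} g(z) = \frac{\sqrt{2} i \left(-1 + i\right) e^{10 \sqrt{2} \omega \left(1 - i\right)}}{8000}
  Res_{z = - 10 \sqrt{2} + 10 \sqrt{2} i} g(z) = \frac{\sqrt{2} \left(1 - i\right) e^{10 \sqrt{2} \omega \left(1 + i\right)}}{8000}
  F(ω) = 2πi·ΣRes = - \frac{\sqrt{2} i \pi \left(i \left(1 - i\right) e^{10 \sqrt{2} \omega \left(1 - i\right)} - \left(1 - i\right) e^{10 \sqrt{2} \omega \left(1 + i\right)}\right)}{4000} = \frac{\pi e^{10 \sqrt{2} \omega} \cos{\left(10 \sqrt{2} \omega + \frac{\pi}{4} \right)}}{1000}

Both cases combine into a single formula in |ω|:

F(ω) = \frac{\pi e^{- 10 \sqrt{2} \left|{\omega}\right|} \sin{\left(10 \sqrt{2} \left|{\omega}\right| + \frac{\pi}{4} \right)}}{1000}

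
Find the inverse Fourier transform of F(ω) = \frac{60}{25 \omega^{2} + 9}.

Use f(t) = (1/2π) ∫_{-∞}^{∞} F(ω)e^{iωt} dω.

f(t) = 2 e^{- \frac{3 \left|{t}\right|}{5}}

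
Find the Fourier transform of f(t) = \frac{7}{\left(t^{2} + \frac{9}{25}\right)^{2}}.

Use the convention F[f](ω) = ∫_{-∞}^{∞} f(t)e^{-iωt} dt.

F(ω) = \frac{175 \pi \left(3 \left|{\omega}\right| + 5\right) e^{- \frac{3 \left|{\omega}\right|}{5}}}{54}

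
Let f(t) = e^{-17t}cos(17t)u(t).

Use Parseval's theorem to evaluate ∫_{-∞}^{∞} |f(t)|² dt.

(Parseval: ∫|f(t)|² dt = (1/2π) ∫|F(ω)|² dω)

∫|f(t)|² dt = \frac{3}{136}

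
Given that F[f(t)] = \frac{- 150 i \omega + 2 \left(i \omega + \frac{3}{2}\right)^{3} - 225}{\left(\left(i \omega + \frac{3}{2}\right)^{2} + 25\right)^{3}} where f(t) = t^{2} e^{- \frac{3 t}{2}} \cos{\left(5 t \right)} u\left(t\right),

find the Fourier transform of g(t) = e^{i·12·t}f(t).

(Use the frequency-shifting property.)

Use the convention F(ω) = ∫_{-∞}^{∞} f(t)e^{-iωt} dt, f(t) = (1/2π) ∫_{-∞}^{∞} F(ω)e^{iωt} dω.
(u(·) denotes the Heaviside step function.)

F[g](ω) = \frac{16 \left(600 i \left(12 - \omega\right) + \left(2 i \left(\omega - 12\right) + 3\right)^{3} - 900\right)}{\left(\left(2 i \left(\omega - 12\right) + 3\right)^{2} + 100\right)^{3}}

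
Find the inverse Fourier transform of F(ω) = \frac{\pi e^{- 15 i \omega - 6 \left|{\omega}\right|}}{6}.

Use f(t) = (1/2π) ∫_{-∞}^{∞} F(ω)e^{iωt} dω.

f(t) = \frac{1}{\left(t - 15\right)^{2} + 36}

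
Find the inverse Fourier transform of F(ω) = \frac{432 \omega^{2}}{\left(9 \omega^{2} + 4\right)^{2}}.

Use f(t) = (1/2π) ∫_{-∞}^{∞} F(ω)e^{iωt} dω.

f(t) = 2 \left(1 - \frac{2 \left|{t}\right|}{3}\right) e^{- \frac{2 \left|{t}\right|}{3}}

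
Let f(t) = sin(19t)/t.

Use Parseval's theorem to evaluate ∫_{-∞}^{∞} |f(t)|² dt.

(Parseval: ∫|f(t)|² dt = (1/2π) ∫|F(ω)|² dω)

∫|f(t)|² dt = 19 \pi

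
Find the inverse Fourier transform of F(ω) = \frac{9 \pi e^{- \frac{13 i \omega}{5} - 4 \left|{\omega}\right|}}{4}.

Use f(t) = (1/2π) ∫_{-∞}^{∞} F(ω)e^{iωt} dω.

f(t) = \frac{9}{\left(t - \frac{13}{5}\right)^{2} + 16}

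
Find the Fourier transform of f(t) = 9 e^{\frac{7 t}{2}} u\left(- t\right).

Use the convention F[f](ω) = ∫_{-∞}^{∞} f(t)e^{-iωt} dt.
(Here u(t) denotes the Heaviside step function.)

F(ω) = - \frac{18}{2 i \omega - 7}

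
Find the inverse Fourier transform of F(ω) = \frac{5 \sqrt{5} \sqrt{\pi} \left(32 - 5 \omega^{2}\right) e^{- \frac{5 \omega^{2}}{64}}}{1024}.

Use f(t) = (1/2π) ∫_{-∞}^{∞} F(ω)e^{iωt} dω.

f(t) = 4 t^{2} e^{- \frac{16 t^{2}}{5}}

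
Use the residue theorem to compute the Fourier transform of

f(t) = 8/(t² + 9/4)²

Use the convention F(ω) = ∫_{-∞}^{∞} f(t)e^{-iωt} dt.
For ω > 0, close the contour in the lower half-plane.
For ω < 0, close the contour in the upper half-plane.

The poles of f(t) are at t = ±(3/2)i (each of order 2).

Let g(z) = f(z)e^{-iωz}; for large |z| the factor e^{-iωz} decays in the lower half-plane when ω > 0 and in the upper half-plane when ω < 0.

Case ω > 0 (lower half-plane, clockwise contour ⇒ F(ω) = -2πi·ΣRes):
  Res_{z = - \frac{3 i}{2}} g(z) = \frac{8 i \left(3 \omega + 2\right) e^{- \frac{3 \omega}{2}}}{27} (pole of order 2)
  F(ω) = -2πi·ΣRes = \frac{16 \pi \left(3 \omega + 2\right) e^{- \frac{3 \omega}{2}}}{27}

Case ω < 0 (upper half-plane, counterclockwise contour ⇒ F(ω) = +2πi·ΣRes):
  Res_{z = \frac{3 i}{2}} g(z) = \frac{8 i \left(3 \omega - 2\right) e^{\frac{3 \omega}{2}}}{27} (pole of order 2)
  F(ω) = 2πi·ΣRes = \frac{16 \pi \left(2 - 3 \omega\right) e^{\frac{3 \omega}{2}}}{27}

Both cases combine into a single formula in |ω|:

F(ω) = \frac{16 \pi \left(3 \left|{\omega}\right| + 2\right) e^{- \frac{3 \left|{\omega}\right|}{2}}}{27}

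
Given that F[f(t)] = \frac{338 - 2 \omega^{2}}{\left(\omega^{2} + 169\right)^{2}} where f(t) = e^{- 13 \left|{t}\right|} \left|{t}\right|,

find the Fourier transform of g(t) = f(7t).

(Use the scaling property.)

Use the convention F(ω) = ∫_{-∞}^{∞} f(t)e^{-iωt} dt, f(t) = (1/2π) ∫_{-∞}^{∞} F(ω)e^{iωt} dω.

F[g](ω) = \frac{14 \left(8281 - \omega^{2}\right)}{\left(\omega^{2} + 8281\right)^{2}}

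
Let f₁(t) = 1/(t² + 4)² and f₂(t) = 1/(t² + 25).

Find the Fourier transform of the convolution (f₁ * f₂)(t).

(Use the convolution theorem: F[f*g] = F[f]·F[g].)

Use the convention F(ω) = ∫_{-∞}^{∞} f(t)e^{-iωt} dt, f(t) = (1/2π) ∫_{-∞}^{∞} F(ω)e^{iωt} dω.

F[f₁*f₂](ω) = \frac{\pi^{2} \left(2 \left|{\omega}\right| + 1\right) e^{- 7 \left|{\omega}\right|}}{80}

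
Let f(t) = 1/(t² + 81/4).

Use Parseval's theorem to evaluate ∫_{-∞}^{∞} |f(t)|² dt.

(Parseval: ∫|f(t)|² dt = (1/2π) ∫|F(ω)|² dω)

∫|f(t)|² dt = \frac{4 \pi}{729}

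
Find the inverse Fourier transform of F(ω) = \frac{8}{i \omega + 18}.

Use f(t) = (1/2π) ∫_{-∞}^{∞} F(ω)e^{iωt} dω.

f(t) = 8 e^{- 18 t} u\left(t\right)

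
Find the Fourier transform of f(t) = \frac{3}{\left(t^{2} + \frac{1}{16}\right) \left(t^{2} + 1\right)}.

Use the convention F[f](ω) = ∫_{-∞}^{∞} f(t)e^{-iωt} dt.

F(ω) = - \frac{16 \pi e^{- \left|{\omega}\right|}}{5} + \frac{64 \pi e^{- \frac{\left|{\omega}\right|}{4}}}{5}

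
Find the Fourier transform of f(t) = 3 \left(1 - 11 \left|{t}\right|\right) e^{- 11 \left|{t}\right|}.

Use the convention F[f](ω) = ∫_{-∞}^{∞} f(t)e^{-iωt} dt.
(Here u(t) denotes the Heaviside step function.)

F(ω) = \frac{132 \omega^{2}}{\left(\omega^{2} + 121\right)^{2}}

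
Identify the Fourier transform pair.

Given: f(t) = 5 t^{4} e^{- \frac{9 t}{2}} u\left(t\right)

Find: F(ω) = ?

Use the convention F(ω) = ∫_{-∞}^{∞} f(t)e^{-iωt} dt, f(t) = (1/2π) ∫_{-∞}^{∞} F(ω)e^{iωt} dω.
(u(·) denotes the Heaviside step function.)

F(ω) = \frac{3840}{\left(2 i \omega + 9\right)^{5}}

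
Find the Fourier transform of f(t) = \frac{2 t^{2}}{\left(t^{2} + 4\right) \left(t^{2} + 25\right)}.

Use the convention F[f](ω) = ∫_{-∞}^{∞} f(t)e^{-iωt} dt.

F(ω) = \frac{2 \pi \left(5 - 2 e^{3 \left|{\omega}\right|}\right) e^{- 5 \left|{\omega}\right|}}{21}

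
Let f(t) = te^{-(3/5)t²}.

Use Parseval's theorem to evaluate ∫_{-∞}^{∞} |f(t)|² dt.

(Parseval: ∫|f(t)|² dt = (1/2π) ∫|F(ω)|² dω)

∫|f(t)|² dt = \frac{5 \sqrt{30} \sqrt{\pi}}{72}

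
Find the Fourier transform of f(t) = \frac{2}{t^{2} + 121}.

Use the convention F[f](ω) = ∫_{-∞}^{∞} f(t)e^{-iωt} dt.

F(ω) = \frac{2 \pi e^{- 11 \left|{\omega}\right|}}{11}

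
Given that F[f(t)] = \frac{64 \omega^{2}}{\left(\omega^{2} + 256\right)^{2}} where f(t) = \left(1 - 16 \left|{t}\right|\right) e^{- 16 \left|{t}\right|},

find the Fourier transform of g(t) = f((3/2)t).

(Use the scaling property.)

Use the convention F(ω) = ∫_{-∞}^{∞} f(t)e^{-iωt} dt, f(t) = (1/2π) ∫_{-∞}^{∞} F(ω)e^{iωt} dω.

F[g](ω) = \frac{96 \omega^{2}}{\left(\omega^{2} + 576\right)^{2}}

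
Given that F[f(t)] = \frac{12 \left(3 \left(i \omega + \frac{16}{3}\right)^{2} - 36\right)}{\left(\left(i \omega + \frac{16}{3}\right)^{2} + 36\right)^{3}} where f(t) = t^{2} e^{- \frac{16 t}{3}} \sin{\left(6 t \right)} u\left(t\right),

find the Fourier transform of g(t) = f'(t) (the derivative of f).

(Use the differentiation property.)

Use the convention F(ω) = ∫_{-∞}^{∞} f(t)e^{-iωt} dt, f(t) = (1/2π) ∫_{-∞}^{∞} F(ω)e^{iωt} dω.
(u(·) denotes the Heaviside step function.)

F[g](ω) = \frac{2916 i \omega \left(\left(3 i \omega + 16\right)^{2} - 108\right)}{\left(\left(3 i \omega + 16\right)^{2} + 324\right)^{3}}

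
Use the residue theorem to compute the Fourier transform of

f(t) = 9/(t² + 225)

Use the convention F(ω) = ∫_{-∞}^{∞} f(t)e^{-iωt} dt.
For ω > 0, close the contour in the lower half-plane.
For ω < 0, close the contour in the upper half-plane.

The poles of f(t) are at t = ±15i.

Let g(z) = f(z)e^{-iωz}; for large |z| the factor e^{-iωz} decays in the lower half-plane when ω > 0 and in the upper half-plane when ω < 0.

Case ω > 0 (lower half-plane, clockwise contour ⇒ F(ω) = -2πi·ΣRes):
  Res_{z = - 15 i} g(z) = \frac{3 i e^{- 15 \omega}}{10}
  F(ω) = -2πi·ΣRes = \frac{3 \pi e^{- 15 \omega}}{5}

Case ω < 0 (upper half-plane, counterclockwise contour ⇒ F(ω) = +2πi·ΣRes):
  Res_{z = 15 i} g(z) = - \frac{3 i e^{15 \omega}}{10}
  F(ω) = 2πi·ΣRes = \frac{3 \pi e^{15 \omega}}{5}

Both cases combine into a single formula in |ω|:

F(ω) = \frac{3 \pi e^{- 15 \left|{\omega}\right|}}{5}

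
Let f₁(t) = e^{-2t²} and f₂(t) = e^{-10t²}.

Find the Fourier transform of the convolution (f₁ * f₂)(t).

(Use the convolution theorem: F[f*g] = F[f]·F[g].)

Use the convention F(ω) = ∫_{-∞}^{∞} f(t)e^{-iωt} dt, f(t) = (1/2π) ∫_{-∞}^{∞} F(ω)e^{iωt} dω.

F[f₁*f₂](ω) = \frac{\sqrt{5} \pi e^{- \frac{3 \omega^{2}}{20}}}{10}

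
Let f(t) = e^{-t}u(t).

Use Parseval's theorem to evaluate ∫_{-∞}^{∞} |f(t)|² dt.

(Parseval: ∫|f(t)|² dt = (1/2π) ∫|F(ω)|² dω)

∫|f(t)|² dt = \frac{1}{2}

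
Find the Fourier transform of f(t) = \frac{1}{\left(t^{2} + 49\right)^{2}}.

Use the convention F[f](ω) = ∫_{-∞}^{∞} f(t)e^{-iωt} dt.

F(ω) = \frac{\pi \left(7 \left|{\omega}\right| + 1\right) e^{- 7 \left|{\omega}\right|}}{686}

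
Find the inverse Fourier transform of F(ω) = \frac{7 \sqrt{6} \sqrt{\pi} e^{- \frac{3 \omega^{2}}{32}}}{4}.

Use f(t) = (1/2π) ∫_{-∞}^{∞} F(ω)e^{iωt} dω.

f(t) = 7 e^{- \frac{8 t^{2}}{3}}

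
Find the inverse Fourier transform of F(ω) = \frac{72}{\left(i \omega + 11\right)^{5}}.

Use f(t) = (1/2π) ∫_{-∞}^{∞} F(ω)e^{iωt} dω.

f(t) = 3 t^{4} e^{- 11 t} u\left(t\right)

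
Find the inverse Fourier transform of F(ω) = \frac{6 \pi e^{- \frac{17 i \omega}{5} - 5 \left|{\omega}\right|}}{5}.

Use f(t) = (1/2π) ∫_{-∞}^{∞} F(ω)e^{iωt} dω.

f(t) = \frac{6}{\left(t - \frac{17}{5}\right)^{2} + 25}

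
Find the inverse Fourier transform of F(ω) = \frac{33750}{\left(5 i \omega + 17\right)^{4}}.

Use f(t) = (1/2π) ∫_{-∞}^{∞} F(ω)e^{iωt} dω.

f(t) = 9 t^{3} e^{- \frac{17 t}{5}} u\left(t\right)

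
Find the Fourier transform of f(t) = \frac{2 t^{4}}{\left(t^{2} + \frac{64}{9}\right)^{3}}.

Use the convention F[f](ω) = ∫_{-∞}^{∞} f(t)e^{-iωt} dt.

F(ω) = \frac{\pi \left(64 \omega^{2} - 120 \left|{\omega}\right| + 27\right) e^{- \frac{8 \left|{\omega}\right|}{3}}}{96}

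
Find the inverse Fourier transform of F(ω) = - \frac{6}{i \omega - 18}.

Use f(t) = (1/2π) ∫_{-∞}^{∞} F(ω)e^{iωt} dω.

f(t) = 6 e^{18 t} u\left(- t\right)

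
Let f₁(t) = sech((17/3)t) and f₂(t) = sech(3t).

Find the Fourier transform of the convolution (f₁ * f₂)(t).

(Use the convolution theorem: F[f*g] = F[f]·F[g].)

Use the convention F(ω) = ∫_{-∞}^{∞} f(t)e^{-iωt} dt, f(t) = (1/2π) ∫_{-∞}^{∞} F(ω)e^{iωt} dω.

F[f₁*f₂](ω) = \frac{\pi^{2}}{17 \cosh{\left(\frac{3 \pi \omega}{34} \right)} \cosh{\left(\frac{\pi \omega}{6} \right)}}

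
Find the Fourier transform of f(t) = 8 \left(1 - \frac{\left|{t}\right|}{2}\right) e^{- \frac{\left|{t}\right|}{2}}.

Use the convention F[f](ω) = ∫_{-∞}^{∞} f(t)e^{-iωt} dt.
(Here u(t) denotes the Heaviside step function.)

F(ω) = \frac{256 \omega^{2}}{\left(4 \omega^{2} + 1\right)^{2}}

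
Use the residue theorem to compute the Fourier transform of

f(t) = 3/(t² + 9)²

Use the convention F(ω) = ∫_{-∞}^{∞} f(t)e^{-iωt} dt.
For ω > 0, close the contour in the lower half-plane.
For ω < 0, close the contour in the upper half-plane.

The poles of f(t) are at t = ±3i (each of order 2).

Let g(z) = f(z)e^{-iωz}; for large |z| the factor e^{-iωz} decays in the lower half-plane when ω > 0 and in the upper half-plane when ω < 0.

Case ω > 0 (lower half-plane, clockwise contour ⇒ F(ω) = -2πi·ΣRes):
  Res_{z = - 3 i} g(z) = \frac{i \left(3 \omega + 1\right) e^{- 3 \omega}}{36} (pole of order 2)
  F(ω) = -2πi·ΣRes = \frac{\pi \left(3 \omega + 1\right) e^{- 3 \omega}}{18}

Case ω < 0 (upper half-plane, counterclockwise contour ⇒ F(ω) = +2πi·ΣRes):
  Res_{z = 3 i} g(z) = \frac{i \left(3 \omega - 1\right) e^{3 \omega}}{36} (pole of order 2)
  F(ω) = 2πi·ΣRes = \frac{\pi \left(1 - 3 \omega\right) e^{3 \omega}}{18}

Both cases combine into a single formula in |ω|:

F(ω) = \frac{\pi \left(3 \left|{\omega}\right| + 1\right) e^{- 3 \left|{\omega}\right|}}{18}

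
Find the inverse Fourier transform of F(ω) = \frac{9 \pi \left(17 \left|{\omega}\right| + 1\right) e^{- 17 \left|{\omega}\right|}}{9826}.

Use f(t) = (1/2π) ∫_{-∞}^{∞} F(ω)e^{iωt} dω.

f(t) = \frac{9}{\left(t^{2} + 289\right)^{2}}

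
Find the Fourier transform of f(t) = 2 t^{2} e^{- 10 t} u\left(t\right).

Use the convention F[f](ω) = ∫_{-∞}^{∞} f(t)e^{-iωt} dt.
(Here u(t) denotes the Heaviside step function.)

F(ω) = \frac{4}{\left(i \omega + 10\right)^{3}}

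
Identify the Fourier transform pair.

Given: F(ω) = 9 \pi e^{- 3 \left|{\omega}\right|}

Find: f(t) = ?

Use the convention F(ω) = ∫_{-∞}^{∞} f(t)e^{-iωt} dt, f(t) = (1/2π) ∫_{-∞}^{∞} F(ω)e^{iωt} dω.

f(t) = \frac{27}{t^{2} + 9}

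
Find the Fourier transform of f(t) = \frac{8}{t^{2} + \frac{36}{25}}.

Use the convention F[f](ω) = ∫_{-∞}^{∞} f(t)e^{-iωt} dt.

F(ω) = \frac{20 \pi e^{- \frac{6 \left|{\omega}\right|}{5}}}{3}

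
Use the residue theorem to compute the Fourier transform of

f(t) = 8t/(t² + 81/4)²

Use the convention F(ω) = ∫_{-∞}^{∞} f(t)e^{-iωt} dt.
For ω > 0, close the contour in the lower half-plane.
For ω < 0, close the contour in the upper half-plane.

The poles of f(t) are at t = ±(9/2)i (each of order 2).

Let g(z) = f(z)e^{-iωz}; for large |z| the factor e^{-iωz} decays in the lower half-plane when ω > 0 and in the upper half-plane when ω < 0.

Case ω > 0 (lower half-plane, clockwise contour ⇒ F(ω) = -2πi·ΣRes):
  Res_{z = - \frac{9 i}{2}} g(z) = \frac{4 \omega e^{- \frac{9 \omega}{2}}}{9} (pole of order 2)
  F(ω) = -2πi·ΣRes = - \frac{8 i \pi \omega e^{- \frac{9 \omega}{2}}}{9}

Case ω < 0 (upper half-plane, counterclockwise contour ⇒ F(ω) = +2πi·ΣRes):
  Res_{z = \frac{9 i}{2}} g(z) = - \frac{4 \omega e^{\frac{9 \omega}{2}}}{9} (pole of order 2)
  F(ω) = 2πi·ΣRes = - \frac{8 i \pi \omega e^{\frac{9 \omega}{2}}}{9}

Both cases combine into a single formula in |ω|:

F(ω) = - \frac{8 i \pi \omega e^{- \frac{9 \left|{\omega}\right|}{2}}}{9}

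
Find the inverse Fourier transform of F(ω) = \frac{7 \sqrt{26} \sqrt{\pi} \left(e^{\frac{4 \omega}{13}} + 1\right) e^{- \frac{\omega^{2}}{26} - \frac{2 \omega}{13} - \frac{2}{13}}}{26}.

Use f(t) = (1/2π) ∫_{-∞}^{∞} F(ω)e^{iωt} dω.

f(t) = 7 e^{- \frac{13 t^{2}}{2}} \cos{\left(2 t \right)}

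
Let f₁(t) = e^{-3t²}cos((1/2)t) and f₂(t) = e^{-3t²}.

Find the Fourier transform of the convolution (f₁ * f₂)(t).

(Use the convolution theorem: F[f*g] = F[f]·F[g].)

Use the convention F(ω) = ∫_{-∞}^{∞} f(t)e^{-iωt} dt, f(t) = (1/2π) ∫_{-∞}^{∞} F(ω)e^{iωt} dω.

F[f₁*f₂](ω) = \frac{\pi \left(e^{\frac{\omega}{6}} + 1\right) e^{- \frac{\omega^{2}}{6} - \frac{\omega}{12} - \frac{1}{48}}}{6}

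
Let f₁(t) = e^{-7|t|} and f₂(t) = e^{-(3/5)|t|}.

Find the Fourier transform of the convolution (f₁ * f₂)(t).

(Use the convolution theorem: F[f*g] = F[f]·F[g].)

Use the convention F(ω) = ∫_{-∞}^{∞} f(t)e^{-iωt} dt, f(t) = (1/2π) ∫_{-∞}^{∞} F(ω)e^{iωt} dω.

F[f₁*f₂](ω) = \frac{420}{\left(\omega^{2} + 49\right) \left(25 \omega^{2} + 9\right)}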